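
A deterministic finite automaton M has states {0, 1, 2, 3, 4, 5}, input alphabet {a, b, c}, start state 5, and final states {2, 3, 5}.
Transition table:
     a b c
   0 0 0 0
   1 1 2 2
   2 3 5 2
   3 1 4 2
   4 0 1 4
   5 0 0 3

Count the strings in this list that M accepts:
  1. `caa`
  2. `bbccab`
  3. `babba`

`caa`: rejected
`bbccab`: rejected
`babba`: rejected

0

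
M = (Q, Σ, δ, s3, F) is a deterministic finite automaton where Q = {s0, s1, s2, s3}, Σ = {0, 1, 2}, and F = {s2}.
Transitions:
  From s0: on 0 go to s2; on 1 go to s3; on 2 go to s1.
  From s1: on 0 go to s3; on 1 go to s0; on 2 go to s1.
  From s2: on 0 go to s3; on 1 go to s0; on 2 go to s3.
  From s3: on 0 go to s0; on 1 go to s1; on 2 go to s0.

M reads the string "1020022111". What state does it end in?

s1

s3 --1--> s1
s1 --0--> s3
s3 --2--> s0
s0 --0--> s2
s2 --0--> s3
s3 --2--> s0
s0 --2--> s1
s1 --1--> s0
s0 --1--> s3
s3 --1--> s1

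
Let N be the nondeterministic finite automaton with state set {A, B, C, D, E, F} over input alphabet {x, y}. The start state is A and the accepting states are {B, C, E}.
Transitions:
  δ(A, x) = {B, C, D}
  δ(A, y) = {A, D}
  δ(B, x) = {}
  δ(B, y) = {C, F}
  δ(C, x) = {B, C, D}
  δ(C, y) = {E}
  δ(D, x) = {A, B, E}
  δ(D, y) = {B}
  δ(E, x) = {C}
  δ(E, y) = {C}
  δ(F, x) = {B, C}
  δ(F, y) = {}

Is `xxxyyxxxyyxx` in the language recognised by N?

accepted

Start: {A}
read x: {B, C, D}
read x: {A, B, C, D, E}
read x: {A, B, C, D, E}
read y: {A, B, C, D, E, F}
read y: {A, B, C, D, E, F}
read x: {A, B, C, D, E}
read x: {A, B, C, D, E}
read x: {A, B, C, D, E}
read y: {A, B, C, D, E, F}
read y: {A, B, C, D, E, F}
read x: {A, B, C, D, E}
read x: {A, B, C, D, E}
Reachable ∩ accepting = {B, C, E} — nonempty.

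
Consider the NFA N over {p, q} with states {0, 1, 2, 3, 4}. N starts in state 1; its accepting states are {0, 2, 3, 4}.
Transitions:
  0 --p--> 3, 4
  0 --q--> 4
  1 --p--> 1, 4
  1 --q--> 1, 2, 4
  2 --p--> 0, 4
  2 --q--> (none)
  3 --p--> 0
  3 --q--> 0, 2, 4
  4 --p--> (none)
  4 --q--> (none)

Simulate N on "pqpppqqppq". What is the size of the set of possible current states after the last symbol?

Start: {1}
read p: {1, 4}
read q: {1, 2, 4}
read p: {0, 1, 4}
read p: {1, 3, 4}
read p: {0, 1, 4}
read q: {1, 2, 4}
read q: {1, 2, 4}
read p: {0, 1, 4}
read p: {1, 3, 4}
read q: {0, 1, 2, 4}
Final reachable set {0, 1, 2, 4} has 4 states.

4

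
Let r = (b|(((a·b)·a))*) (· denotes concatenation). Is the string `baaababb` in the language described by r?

no

Neither b nor (((a·b)·a))* matches baaababb.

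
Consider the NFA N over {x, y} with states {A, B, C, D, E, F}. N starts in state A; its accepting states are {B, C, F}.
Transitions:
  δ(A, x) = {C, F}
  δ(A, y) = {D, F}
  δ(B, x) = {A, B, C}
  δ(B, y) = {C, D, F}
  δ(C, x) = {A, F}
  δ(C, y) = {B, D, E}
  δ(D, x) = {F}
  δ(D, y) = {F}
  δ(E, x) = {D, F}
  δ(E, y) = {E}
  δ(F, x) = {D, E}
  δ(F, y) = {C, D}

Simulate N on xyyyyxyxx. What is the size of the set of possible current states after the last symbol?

Start: {A}
read x: {C, F}
read y: {B, C, D, E}
read y: {B, C, D, E, F}
read y: {B, C, D, E, F}
read y: {B, C, D, E, F}
read x: {A, B, C, D, E, F}
read y: {B, C, D, E, F}
read x: {A, B, C, D, E, F}
read x: {A, B, C, D, E, F}
Final reachable set {A, B, C, D, E, F} has 6 states.

6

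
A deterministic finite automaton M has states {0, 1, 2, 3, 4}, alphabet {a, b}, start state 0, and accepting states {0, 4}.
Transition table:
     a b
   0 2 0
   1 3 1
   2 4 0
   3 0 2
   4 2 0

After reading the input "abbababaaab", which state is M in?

0

0 --a--> 2
2 --b--> 0
0 --b--> 0
0 --a--> 2
2 --b--> 0
0 --a--> 2
2 --b--> 0
0 --a--> 2
2 --a--> 4
4 --a--> 2
2 --b--> 0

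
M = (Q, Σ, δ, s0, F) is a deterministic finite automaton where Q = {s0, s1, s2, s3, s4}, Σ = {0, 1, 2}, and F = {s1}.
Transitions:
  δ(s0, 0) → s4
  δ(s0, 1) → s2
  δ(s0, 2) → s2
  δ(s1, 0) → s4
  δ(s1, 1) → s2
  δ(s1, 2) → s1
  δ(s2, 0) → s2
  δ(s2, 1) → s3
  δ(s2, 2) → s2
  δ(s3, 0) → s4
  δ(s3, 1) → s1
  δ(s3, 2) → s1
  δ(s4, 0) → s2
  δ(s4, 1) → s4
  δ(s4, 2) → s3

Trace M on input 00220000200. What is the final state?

s2

s0 --0--> s4
s4 --0--> s2
s2 --2--> s2
s2 --2--> s2
s2 --0--> s2
s2 --0--> s2
s2 --0--> s2
s2 --0--> s2
s2 --2--> s2
s2 --0--> s2
s2 --0--> s2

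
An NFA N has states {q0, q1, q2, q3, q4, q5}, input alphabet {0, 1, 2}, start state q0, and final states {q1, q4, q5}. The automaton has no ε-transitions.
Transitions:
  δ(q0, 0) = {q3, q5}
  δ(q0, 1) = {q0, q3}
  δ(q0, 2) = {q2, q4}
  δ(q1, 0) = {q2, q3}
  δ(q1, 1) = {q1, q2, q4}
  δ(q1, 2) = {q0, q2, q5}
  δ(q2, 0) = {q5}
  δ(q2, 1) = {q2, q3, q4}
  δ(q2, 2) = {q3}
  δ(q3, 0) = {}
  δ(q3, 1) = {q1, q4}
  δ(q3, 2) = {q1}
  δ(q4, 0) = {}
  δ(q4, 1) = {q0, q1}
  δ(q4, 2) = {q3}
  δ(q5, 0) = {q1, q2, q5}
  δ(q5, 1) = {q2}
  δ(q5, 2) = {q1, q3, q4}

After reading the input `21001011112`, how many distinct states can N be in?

Start: {q0}
read 2: {q2, q4}
read 1: {q0, q1, q2, q3, q4}
read 0: {q2, q3, q5}
read 0: {q1, q2, q5}
read 1: {q1, q2, q3, q4}
read 0: {q2, q3, q5}
read 1: {q1, q2, q3, q4}
read 1: {q0, q1, q2, q3, q4}
read 1: {q0, q1, q2, q3, q4}
read 1: {q0, q1, q2, q3, q4}
read 2: {q0, q1, q2, q3, q4, q5}
Final reachable set {q0, q1, q2, q3, q4, q5} has 6 states.

6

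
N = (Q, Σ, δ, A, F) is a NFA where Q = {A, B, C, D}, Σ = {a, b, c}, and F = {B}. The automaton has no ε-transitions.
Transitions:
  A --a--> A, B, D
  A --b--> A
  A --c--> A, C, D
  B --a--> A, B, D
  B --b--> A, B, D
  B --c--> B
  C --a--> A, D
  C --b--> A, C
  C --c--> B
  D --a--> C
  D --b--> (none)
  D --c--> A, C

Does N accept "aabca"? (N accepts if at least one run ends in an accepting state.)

Start: {A}
read a: {A, B, D}
read a: {A, B, C, D}
read b: {A, B, C, D}
read c: {A, B, C, D}
read a: {A, B, C, D}
Reachable ∩ accepting = {B} — nonempty.

accepted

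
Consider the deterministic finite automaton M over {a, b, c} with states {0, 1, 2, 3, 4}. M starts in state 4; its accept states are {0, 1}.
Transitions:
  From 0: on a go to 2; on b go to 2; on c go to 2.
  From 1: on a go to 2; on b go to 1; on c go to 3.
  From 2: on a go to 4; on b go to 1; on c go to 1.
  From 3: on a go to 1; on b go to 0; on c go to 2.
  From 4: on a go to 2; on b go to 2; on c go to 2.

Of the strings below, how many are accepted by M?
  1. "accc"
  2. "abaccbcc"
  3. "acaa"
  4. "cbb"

2

"accc": rejected
"abaccbcc": accepted
"acaa": rejected
"cbb": accepted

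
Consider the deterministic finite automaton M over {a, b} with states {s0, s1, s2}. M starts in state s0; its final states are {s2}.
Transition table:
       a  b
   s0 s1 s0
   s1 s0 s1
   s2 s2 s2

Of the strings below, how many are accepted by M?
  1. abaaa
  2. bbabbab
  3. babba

abaaa: rejected
bbabbab: rejected
babba: rejected

0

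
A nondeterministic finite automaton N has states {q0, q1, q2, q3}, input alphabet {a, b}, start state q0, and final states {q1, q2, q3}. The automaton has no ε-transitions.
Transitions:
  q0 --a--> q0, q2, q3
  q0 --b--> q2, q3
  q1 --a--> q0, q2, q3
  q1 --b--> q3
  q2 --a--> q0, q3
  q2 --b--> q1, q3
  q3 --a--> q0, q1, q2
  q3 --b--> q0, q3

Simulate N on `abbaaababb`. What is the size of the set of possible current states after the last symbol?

4

Start: {q0}
read a: {q0, q2, q3}
read b: {q0, q1, q2, q3}
read b: {q0, q1, q2, q3}
read a: {q0, q1, q2, q3}
read a: {q0, q1, q2, q3}
read a: {q0, q1, q2, q3}
read b: {q0, q1, q2, q3}
read a: {q0, q1, q2, q3}
read b: {q0, q1, q2, q3}
read b: {q0, q1, q2, q3}
Final reachable set {q0, q1, q2, q3} has 4 states.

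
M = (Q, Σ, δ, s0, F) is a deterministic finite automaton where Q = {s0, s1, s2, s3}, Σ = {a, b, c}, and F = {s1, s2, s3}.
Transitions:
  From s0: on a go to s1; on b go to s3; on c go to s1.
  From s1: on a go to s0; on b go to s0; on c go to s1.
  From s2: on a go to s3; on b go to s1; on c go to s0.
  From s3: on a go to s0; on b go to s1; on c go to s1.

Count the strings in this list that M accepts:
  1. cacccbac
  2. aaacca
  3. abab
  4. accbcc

2

cacccbac: accepted
aaacca: rejected
abab: rejected
accbcc: accepted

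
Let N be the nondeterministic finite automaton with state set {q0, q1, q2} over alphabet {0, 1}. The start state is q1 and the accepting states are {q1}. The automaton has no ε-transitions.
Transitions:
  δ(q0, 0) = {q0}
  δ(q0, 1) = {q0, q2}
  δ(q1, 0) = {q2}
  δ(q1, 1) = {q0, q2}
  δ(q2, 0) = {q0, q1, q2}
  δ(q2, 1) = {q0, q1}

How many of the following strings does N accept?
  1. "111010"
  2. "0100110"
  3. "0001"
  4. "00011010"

4

"111010": accepted
"0100110": accepted
"0001": accepted
"00011010": accepted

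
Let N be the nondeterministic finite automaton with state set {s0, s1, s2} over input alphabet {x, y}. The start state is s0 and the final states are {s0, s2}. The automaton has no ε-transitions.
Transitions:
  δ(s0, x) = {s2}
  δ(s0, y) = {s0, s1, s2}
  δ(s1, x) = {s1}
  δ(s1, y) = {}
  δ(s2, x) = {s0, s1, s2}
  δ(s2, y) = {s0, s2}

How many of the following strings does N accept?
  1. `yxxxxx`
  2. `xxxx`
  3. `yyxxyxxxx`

3

`yxxxxx`: accepted
`xxxx`: accepted
`yyxxyxxxx`: accepted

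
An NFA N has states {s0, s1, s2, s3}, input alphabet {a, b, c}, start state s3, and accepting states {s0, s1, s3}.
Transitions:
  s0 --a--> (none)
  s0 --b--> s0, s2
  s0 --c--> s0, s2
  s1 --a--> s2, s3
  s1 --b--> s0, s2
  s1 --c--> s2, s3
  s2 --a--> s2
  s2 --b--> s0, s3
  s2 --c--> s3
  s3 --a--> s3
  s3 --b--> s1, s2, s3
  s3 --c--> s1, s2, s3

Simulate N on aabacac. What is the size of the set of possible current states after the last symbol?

3

Start: {s3}
read a: {s3}
read a: {s3}
read b: {s1, s2, s3}
read a: {s2, s3}
read c: {s1, s2, s3}
read a: {s2, s3}
read c: {s1, s2, s3}
Final reachable set {s1, s2, s3} has 3 states.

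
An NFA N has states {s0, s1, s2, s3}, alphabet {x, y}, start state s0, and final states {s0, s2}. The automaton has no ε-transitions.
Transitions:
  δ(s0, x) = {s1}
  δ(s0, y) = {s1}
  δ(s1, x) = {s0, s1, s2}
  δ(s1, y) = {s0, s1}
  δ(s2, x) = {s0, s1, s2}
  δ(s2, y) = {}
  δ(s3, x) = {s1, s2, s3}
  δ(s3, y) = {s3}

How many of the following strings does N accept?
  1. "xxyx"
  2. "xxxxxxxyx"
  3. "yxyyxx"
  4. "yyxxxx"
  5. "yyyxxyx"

"xxyx": accepted
"xxxxxxxyx": accepted
"yxyyxx": accepted
"yyxxxx": accepted
"yyyxxyx": accepted

5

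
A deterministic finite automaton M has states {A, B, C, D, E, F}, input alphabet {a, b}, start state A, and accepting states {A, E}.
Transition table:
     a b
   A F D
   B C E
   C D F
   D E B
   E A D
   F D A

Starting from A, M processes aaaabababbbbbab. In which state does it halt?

F

A --a--> F
F --a--> D
D --a--> E
E --a--> A
A --b--> D
D --a--> E
E --b--> D
D --a--> E
E --b--> D
D --b--> B
B --b--> E
E --b--> D
D --b--> B
B --a--> C
C --b--> F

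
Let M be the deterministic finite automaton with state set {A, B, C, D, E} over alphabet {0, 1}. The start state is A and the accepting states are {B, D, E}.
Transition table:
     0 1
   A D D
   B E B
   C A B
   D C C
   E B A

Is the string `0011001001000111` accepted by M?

A --0--> D
D --0--> C
C --1--> B
B --1--> B
B --0--> E
E --0--> B
B --1--> B
B --0--> E
E --0--> B
B --1--> B
B --0--> E
E --0--> B
B --0--> E
E --1--> A
A --1--> D
D --1--> C
End in state C, which is not an accepting state.

rejected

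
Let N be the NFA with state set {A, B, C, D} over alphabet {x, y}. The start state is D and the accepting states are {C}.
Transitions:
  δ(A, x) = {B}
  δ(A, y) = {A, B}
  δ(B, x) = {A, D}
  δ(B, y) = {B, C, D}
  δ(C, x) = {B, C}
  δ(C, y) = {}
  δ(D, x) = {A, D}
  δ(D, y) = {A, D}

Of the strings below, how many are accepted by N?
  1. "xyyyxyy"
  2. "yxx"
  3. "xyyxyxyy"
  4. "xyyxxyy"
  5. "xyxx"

"xyyyxyy": accepted
"yxx": rejected
"xyyxyxyy": accepted
"xyyxxyy": accepted
"xyxx": rejected

3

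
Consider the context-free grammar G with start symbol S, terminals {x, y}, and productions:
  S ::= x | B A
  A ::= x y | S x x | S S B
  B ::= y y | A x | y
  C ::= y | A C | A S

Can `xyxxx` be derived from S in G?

no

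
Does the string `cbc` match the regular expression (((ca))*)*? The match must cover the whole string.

no

cbc cannot be split into zero or more pieces each matching ((ca))*.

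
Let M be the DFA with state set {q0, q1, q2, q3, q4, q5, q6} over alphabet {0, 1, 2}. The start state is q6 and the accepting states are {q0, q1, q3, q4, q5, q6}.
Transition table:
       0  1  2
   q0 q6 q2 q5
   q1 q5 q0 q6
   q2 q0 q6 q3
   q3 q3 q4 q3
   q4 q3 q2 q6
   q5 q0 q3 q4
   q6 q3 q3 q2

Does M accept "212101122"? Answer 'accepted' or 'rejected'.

q6 --2--> q2
q2 --1--> q6
q6 --2--> q2
q2 --1--> q6
q6 --0--> q3
q3 --1--> q4
q4 --1--> q2
q2 --2--> q3
q3 --2--> q3
End in state q3, which is an accepting state.

accepted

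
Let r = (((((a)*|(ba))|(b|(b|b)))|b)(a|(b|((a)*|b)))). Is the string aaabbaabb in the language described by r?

No split of aaabbaabb into u·v has ((((a)*|(ba))|(b|(b|b)))|b) matching u and (a|(b|((a)*|b))) matching v.

no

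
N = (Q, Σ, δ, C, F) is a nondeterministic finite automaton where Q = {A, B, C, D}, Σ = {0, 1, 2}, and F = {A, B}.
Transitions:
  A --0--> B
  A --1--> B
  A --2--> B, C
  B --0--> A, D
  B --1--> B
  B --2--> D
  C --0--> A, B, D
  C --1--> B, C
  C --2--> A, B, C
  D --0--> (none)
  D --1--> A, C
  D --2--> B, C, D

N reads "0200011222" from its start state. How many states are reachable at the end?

4

Start: {C}
read 0: {A, B, D}
read 2: {B, C, D}
read 0: {A, B, D}
read 0: {A, B, D}
read 0: {A, B, D}
read 1: {A, B, C}
read 1: {B, C}
read 2: {A, B, C, D}
read 2: {A, B, C, D}
read 2: {A, B, C, D}
Final reachable set {A, B, C, D} has 4 states.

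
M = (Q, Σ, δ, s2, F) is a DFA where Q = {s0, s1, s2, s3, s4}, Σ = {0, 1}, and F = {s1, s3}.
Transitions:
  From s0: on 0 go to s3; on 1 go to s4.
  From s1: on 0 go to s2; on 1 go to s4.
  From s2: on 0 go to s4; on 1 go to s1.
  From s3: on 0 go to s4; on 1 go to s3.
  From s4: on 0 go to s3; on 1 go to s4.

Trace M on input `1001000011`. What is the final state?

s2 --1--> s1
s1 --0--> s2
s2 --0--> s4
s4 --1--> s4
s4 --0--> s3
s3 --0--> s4
s4 --0--> s3
s3 --0--> s4
s4 --1--> s4
s4 --1--> s4

s4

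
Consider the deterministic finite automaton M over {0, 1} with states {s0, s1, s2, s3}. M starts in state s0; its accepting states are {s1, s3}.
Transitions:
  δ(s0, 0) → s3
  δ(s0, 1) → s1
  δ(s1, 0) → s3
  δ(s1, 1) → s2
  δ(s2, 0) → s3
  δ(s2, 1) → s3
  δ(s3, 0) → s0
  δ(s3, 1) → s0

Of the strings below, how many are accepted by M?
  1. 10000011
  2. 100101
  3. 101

1

10000011: accepted
100101: rejected
101: rejected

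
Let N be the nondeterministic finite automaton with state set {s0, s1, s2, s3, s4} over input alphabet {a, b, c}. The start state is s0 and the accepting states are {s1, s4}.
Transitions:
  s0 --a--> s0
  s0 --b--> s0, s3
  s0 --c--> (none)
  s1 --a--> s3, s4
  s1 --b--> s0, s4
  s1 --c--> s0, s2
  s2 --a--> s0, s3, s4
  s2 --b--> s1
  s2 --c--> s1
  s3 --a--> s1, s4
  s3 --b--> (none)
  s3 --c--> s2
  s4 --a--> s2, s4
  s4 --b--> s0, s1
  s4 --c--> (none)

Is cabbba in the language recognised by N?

Start: {s0}
read c: {}
The reachable set is empty and stays empty for the remaining 5 symbols.
Reachable ∩ accepting = {} — empty.

rejected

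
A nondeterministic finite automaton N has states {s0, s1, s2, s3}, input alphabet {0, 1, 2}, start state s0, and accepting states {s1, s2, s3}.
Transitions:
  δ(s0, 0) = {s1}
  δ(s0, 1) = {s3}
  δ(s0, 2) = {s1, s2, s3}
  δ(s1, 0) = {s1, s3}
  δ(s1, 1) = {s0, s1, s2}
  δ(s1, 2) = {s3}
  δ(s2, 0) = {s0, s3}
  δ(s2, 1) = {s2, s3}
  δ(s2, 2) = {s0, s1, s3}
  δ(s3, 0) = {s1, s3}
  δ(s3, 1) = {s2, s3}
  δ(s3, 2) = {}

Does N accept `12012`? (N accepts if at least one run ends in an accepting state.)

Start: {s0}
read 1: {s3}
read 2: {}
The reachable set is empty and stays empty for the remaining 3 symbols.
Reachable ∩ accepting = {} — empty.

rejected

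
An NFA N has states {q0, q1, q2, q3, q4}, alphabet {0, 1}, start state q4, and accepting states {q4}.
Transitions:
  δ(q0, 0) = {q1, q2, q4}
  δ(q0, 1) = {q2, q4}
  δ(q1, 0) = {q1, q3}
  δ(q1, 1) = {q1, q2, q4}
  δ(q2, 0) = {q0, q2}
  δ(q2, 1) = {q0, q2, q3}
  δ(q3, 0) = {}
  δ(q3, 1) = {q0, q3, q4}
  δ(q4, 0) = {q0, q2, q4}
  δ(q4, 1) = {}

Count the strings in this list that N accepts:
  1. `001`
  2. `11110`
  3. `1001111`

1

`001`: accepted
`11110`: rejected
`1001111`: rejected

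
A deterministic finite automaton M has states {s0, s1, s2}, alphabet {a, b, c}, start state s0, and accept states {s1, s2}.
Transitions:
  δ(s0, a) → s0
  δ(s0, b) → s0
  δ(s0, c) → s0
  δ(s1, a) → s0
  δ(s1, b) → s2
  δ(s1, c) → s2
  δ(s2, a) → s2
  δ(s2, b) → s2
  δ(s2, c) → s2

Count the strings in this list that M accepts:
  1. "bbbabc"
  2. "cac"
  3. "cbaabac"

"bbbabc": rejected
"cac": rejected
"cbaabac": rejected

0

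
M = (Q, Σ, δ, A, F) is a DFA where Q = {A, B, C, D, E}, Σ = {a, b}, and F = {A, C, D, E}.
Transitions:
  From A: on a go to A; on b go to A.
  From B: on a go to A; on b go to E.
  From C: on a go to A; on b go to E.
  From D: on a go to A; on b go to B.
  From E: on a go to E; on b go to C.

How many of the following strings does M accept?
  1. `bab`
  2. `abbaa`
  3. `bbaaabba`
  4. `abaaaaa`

`bab`: accepted
`abbaa`: accepted
`bbaaabba`: accepted
`abaaaaa`: accepted

4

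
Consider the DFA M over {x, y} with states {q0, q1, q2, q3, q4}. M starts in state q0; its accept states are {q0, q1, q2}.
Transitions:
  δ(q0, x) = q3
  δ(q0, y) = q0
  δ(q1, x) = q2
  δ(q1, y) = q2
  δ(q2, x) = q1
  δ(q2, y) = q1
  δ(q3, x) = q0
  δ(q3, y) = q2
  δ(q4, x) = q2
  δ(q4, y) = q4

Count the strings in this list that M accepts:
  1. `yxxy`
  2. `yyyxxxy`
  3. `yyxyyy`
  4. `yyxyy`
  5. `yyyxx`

5

`yxxy`: accepted
`yyyxxxy`: accepted
`yyxyyy`: accepted
`yyxyy`: accepted
`yyyxx`: accepted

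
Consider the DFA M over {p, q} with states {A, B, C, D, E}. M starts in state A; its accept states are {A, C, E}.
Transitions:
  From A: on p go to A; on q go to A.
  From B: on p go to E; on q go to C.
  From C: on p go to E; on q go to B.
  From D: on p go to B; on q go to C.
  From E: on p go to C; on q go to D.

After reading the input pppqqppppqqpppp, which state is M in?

A

A --p--> A
A --p--> A
A --p--> A
A --q--> A
A --q--> A
A --p--> A
A --p--> A
A --p--> A
A --p--> A
A --q--> A
A --q--> A
A --p--> A
A --p--> A
A --p--> A
A --p--> A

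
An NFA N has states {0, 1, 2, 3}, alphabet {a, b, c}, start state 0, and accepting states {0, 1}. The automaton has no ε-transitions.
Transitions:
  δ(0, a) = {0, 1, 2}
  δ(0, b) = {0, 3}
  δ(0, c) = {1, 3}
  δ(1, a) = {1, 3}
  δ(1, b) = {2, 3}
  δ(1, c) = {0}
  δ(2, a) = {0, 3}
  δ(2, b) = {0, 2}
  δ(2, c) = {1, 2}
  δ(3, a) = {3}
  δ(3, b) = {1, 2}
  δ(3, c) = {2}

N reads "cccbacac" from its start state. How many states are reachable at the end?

Start: {0}
read c: {1, 3}
read c: {0, 2}
read c: {1, 2, 3}
read b: {0, 1, 2, 3}
read a: {0, 1, 2, 3}
read c: {0, 1, 2, 3}
read a: {0, 1, 2, 3}
read c: {0, 1, 2, 3}
Final reachable set {0, 1, 2, 3} has 4 states.

4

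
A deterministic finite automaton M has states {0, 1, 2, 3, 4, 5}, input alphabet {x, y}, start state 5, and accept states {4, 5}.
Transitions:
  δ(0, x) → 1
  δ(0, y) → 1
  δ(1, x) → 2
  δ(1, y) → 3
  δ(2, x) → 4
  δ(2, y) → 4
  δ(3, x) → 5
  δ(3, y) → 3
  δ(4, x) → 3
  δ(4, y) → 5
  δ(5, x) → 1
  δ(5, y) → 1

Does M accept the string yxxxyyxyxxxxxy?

5 --y--> 1
1 --x--> 2
2 --x--> 4
4 --x--> 3
3 --y--> 3
3 --y--> 3
3 --x--> 5
5 --y--> 1
1 --x--> 2
2 --x--> 4
4 --x--> 3
3 --x--> 5
5 --x--> 1
1 --y--> 3
End in state 3, which is not an accepting state.

rejected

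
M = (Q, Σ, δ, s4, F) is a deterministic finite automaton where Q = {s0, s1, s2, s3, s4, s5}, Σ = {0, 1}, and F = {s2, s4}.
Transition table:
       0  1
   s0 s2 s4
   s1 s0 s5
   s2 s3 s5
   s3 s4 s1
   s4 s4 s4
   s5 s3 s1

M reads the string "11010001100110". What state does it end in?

s4

s4 --1--> s4
s4 --1--> s4
s4 --0--> s4
s4 --1--> s4
s4 --0--> s4
s4 --0--> s4
s4 --0--> s4
s4 --1--> s4
s4 --1--> s4
s4 --0--> s4
s4 --0--> s4
s4 --1--> s4
s4 --1--> s4
s4 --0--> s4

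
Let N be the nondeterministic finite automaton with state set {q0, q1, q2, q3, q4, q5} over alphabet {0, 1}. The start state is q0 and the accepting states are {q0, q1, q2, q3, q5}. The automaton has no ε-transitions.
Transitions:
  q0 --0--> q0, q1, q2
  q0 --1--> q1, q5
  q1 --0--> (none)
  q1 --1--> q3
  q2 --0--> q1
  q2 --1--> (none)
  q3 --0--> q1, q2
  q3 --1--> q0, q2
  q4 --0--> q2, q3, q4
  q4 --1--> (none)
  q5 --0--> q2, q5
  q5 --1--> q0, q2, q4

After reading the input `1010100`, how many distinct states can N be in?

Start: {q0}
read 1: {q1, q5}
read 0: {q2, q5}
read 1: {q0, q2, q4}
read 0: {q0, q1, q2, q3, q4}
read 1: {q0, q1, q2, q3, q5}
read 0: {q0, q1, q2, q5}
read 0: {q0, q1, q2, q5}
Final reachable set {q0, q1, q2, q5} has 4 states.

4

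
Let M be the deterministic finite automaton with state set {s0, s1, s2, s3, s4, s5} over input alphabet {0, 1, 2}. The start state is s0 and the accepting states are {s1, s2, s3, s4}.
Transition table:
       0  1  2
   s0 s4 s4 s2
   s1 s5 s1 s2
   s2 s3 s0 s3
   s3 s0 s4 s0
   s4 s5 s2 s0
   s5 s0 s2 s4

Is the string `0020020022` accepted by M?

accepted

s0 --0--> s4
s4 --0--> s5
s5 --2--> s4
s4 --0--> s5
s5 --0--> s0
s0 --2--> s2
s2 --0--> s3
s3 --0--> s0
s0 --2--> s2
s2 --2--> s3
End in state s3, which is an accepting state.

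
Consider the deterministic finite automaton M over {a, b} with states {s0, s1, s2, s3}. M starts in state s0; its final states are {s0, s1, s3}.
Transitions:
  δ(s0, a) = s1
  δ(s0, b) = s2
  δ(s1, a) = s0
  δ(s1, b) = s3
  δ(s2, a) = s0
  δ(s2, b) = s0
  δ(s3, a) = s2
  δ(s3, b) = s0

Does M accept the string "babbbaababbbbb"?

accepted

s0 --b--> s2
s2 --a--> s0
s0 --b--> s2
s2 --b--> s0
s0 --b--> s2
s2 --a--> s0
s0 --a--> s1
s1 --b--> s3
s3 --a--> s2
s2 --b--> s0
s0 --b--> s2
s2 --b--> s0
s0 --b--> s2
s2 --b--> s0
End in state s0, which is an accepting state.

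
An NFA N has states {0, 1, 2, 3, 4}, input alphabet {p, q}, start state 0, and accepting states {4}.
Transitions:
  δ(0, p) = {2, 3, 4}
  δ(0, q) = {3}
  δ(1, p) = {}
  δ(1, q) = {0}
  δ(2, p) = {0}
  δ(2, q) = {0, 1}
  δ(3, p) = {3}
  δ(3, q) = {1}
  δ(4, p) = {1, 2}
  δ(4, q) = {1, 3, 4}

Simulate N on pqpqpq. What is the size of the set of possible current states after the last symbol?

Start: {0}
read p: {2, 3, 4}
read q: {0, 1, 3, 4}
read p: {1, 2, 3, 4}
read q: {0, 1, 3, 4}
read p: {1, 2, 3, 4}
read q: {0, 1, 3, 4}
Final reachable set {0, 1, 3, 4} has 4 states.

4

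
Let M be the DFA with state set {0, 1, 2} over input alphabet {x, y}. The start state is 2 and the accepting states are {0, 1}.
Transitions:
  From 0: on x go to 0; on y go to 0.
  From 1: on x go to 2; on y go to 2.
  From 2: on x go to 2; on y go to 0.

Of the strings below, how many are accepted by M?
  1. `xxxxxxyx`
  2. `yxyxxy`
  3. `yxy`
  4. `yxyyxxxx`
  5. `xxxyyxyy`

5

`xxxxxxyx`: accepted
`yxyxxy`: accepted
`yxy`: accepted
`yxyyxxxx`: accepted
`xxxyyxyy`: accepted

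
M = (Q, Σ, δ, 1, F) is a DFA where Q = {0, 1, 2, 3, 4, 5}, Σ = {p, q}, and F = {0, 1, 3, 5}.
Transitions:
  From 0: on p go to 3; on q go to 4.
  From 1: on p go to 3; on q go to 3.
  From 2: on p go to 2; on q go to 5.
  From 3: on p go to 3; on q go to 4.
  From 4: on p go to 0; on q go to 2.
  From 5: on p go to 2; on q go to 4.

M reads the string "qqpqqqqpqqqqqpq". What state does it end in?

5

1 --q--> 3
3 --q--> 4
4 --p--> 0
0 --q--> 4
4 --q--> 2
2 --q--> 5
5 --q--> 4
4 --p--> 0
0 --q--> 4
4 --q--> 2
2 --q--> 5
5 --q--> 4
4 --q--> 2
2 --p--> 2
2 --q--> 5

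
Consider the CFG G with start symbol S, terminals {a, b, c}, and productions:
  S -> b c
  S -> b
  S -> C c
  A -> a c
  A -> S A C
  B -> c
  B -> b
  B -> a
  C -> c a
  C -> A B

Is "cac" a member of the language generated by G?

yes

S ⇒ Cc ⇒ cac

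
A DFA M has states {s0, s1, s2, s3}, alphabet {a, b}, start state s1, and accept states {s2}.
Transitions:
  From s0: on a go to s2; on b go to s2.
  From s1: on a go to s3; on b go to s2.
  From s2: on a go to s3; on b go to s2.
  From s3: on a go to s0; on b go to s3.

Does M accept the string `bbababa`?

s1 --b--> s2
s2 --b--> s2
s2 --a--> s3
s3 --b--> s3
s3 --a--> s0
s0 --b--> s2
s2 --a--> s3
End in state s3, which is not an accepting state.

rejected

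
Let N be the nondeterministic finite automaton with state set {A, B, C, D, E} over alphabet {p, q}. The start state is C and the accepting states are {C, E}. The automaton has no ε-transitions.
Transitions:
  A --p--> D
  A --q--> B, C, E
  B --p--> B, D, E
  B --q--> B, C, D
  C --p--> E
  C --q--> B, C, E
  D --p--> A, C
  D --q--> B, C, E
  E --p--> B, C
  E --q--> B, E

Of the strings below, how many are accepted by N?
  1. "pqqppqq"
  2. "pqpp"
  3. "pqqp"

3

"pqqppqq": accepted
"pqpp": accepted
"pqqp": accepted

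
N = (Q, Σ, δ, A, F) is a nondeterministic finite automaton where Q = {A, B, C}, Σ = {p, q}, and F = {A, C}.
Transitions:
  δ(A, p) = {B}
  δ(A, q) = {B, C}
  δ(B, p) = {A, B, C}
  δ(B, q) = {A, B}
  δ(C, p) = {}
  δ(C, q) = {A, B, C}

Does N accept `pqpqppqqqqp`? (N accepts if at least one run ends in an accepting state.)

Start: {A}
read p: {B}
read q: {A, B}
read p: {A, B, C}
read q: {A, B, C}
read p: {A, B, C}
read p: {A, B, C}
read q: {A, B, C}
read q: {A, B, C}
read q: {A, B, C}
read q: {A, B, C}
read p: {A, B, C}
Reachable ∩ accepting = {A, C} — nonempty.

accepted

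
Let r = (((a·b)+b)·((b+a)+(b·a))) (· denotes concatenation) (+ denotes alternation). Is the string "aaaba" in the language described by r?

No split of aaaba into u·v has ((a·b)+b) matching u and ((b+a)+(b·a)) matching v.

no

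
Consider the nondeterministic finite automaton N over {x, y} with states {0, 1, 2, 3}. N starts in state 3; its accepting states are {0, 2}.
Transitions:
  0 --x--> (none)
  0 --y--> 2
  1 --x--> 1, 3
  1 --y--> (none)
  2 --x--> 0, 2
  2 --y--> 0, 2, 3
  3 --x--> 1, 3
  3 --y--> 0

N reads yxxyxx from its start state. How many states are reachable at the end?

0

Start: {3}
read y: {0}
read x: {}
The reachable set is empty and stays empty for the remaining 4 symbols.
Final reachable set {} has 0 states.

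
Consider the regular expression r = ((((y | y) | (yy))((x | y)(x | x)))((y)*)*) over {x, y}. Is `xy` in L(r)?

no

No split of xy into u·v has (((y|y)|(yy))((x|y)(x|x))) matching u and ((y)*)* matching v.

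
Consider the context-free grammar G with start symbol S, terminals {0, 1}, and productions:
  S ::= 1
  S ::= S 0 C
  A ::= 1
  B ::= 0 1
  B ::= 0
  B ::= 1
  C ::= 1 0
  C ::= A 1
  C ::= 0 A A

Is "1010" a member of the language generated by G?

yes

S ⇒ S0C ⇒ 10C ⇒ 1010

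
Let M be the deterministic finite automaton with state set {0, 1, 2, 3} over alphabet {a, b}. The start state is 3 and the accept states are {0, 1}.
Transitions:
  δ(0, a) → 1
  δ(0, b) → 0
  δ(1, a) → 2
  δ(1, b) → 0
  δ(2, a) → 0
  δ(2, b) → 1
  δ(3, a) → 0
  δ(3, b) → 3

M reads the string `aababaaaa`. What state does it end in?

3 --a--> 0
0 --a--> 1
1 --b--> 0
0 --a--> 1
1 --b--> 0
0 --a--> 1
1 --a--> 2
2 --a--> 0
0 --a--> 1

1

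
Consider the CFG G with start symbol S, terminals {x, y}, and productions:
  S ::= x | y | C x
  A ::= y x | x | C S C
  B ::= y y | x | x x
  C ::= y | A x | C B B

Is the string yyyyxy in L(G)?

no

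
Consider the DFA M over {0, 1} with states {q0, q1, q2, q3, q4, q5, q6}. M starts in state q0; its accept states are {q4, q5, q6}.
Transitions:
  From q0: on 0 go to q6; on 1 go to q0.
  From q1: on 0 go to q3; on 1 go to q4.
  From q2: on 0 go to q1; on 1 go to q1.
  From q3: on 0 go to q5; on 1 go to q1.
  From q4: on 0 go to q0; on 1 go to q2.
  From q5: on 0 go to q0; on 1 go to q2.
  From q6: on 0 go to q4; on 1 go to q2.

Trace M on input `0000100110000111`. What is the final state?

q0 --0--> q6
q6 --0--> q4
q4 --0--> q0
q0 --0--> q6
q6 --1--> q2
q2 --0--> q1
q1 --0--> q3
q3 --1--> q1
q1 --1--> q4
q4 --0--> q0
q0 --0--> q6
q6 --0--> q4
q4 --0--> q0
q0 --1--> q0
q0 --1--> q0
q0 --1--> q0

q0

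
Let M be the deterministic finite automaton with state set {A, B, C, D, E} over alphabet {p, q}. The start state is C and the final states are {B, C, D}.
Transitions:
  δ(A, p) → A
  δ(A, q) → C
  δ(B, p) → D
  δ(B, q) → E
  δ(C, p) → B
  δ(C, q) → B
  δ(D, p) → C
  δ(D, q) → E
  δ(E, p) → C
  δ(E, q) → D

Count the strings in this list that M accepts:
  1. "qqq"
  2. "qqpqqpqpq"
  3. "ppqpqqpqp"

2

"qqq": accepted
"qqpqqpqpq": rejected
"ppqpqqpqp": accepted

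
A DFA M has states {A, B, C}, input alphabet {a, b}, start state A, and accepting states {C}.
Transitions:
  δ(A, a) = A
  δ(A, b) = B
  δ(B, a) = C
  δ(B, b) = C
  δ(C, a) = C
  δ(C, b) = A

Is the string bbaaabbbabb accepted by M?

rejected

A --b--> B
B --b--> C
C --a--> C
C --a--> C
C --a--> C
C --b--> A
A --b--> B
B --b--> C
C --a--> C
C --b--> A
A --b--> B
End in state B, which is not an accepting state.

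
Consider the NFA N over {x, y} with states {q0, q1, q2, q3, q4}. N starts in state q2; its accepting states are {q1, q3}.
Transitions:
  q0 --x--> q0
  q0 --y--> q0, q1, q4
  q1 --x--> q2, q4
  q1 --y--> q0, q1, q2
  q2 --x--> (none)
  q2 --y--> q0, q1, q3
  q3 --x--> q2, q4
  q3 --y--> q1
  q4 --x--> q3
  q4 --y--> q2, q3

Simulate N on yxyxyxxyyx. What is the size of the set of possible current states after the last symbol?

4

Start: {q2}
read y: {q0, q1, q3}
read x: {q0, q2, q4}
read y: {q0, q1, q2, q3, q4}
read x: {q0, q2, q3, q4}
read y: {q0, q1, q2, q3, q4}
read x: {q0, q2, q3, q4}
read x: {q0, q2, q3, q4}
read y: {q0, q1, q2, q3, q4}
read y: {q0, q1, q2, q3, q4}
read x: {q0, q2, q3, q4}
Final reachable set {q0, q2, q3, q4} has 4 states.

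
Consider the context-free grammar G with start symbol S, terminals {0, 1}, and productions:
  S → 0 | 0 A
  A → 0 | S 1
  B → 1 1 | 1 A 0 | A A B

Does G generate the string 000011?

yes

S ⇒ 0A ⇒ 0S1 ⇒ 00A1 ⇒ 00S11 ⇒ 000A11 ⇒ 000011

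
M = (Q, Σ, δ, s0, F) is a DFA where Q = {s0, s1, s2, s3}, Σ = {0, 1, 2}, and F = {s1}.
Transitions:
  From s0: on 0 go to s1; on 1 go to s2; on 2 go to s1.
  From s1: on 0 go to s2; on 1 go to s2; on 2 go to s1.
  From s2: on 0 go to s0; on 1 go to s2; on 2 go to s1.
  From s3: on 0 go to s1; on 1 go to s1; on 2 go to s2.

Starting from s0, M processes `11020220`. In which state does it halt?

s2

s0 --1--> s2
s2 --1--> s2
s2 --0--> s0
s0 --2--> s1
s1 --0--> s2
s2 --2--> s1
s1 --2--> s1
s1 --0--> s2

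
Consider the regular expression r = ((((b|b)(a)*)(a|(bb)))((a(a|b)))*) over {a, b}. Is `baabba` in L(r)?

No split of baabba into u·v has (((b|b)(a)*)(a|(bb))) matching u and ((a(a|b)))* matching v.

no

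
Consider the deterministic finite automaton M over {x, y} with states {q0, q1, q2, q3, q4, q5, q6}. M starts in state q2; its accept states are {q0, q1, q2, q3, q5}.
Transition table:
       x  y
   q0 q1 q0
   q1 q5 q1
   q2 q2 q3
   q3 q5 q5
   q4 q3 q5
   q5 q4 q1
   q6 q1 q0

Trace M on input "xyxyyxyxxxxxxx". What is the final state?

q5

q2 --x--> q2
q2 --y--> q3
q3 --x--> q5
q5 --y--> q1
q1 --y--> q1
q1 --x--> q5
q5 --y--> q1
q1 --x--> q5
q5 --x--> q4
q4 --x--> q3
q3 --x--> q5
q5 --x--> q4
q4 --x--> q3
q3 --x--> q5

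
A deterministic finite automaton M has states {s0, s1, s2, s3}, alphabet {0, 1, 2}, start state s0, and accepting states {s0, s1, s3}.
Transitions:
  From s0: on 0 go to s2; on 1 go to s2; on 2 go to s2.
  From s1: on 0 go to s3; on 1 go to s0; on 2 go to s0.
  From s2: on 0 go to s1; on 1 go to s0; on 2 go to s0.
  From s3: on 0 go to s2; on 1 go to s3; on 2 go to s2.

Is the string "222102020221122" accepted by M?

rejected

s0 --2--> s2
s2 --2--> s0
s0 --2--> s2
s2 --1--> s0
s0 --0--> s2
s2 --2--> s0
s0 --0--> s2
s2 --2--> s0
s0 --0--> s2
s2 --2--> s0
s0 --2--> s2
s2 --1--> s0
s0 --1--> s2
s2 --2--> s0
s0 --2--> s2
End in state s2, which is not an accepting state.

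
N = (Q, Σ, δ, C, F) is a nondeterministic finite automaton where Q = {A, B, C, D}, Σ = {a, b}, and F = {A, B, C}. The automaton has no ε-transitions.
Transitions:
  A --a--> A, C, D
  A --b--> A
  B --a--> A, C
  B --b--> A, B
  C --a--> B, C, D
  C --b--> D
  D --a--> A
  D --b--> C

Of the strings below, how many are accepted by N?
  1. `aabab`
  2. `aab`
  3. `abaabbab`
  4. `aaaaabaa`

4

`aabab`: accepted
`aab`: accepted
`abaabbab`: accepted
`aaaaabaa`: accepted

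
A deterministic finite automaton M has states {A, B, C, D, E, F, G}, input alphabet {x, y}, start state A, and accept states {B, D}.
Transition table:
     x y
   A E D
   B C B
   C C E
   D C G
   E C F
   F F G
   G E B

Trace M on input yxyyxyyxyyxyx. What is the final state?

E

A --y--> D
D --x--> C
C --y--> E
E --y--> F
F --x--> F
F --y--> G
G --y--> B
B --x--> C
C --y--> E
E --y--> F
F --x--> F
F --y--> G
G --x--> E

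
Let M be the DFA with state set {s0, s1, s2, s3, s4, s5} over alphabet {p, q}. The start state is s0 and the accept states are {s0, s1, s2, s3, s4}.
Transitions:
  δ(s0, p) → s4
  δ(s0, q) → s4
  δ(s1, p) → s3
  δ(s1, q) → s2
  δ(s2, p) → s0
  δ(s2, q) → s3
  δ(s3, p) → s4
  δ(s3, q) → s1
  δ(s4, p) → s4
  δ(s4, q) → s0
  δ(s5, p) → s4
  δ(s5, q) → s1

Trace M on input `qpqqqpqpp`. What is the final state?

s0 --q--> s4
s4 --p--> s4
s4 --q--> s0
s0 --q--> s4
s4 --q--> s0
s0 --p--> s4
s4 --q--> s0
s0 --p--> s4
s4 --p--> s4

s4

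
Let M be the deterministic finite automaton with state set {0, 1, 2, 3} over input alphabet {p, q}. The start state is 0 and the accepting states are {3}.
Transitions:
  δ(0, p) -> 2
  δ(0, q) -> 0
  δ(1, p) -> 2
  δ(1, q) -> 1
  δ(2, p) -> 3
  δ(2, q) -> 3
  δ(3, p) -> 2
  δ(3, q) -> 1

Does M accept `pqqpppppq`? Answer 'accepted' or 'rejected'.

0 --p--> 2
2 --q--> 3
3 --q--> 1
1 --p--> 2
2 --p--> 3
3 --p--> 2
2 --p--> 3
3 --p--> 2
2 --q--> 3
End in state 3, which is an accepting state.

accepted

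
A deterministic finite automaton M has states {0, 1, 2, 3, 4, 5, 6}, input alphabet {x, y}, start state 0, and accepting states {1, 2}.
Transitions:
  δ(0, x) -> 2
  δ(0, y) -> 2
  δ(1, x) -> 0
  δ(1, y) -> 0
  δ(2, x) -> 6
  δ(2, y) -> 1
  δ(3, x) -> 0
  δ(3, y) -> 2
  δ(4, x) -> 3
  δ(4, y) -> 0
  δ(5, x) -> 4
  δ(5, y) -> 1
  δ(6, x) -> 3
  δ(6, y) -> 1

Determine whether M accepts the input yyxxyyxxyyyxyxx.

0 --y--> 2
2 --y--> 1
1 --x--> 0
0 --x--> 2
2 --y--> 1
1 --y--> 0
0 --x--> 2
2 --x--> 6
6 --y--> 1
1 --y--> 0
0 --y--> 2
2 --x--> 6
6 --y--> 1
1 --x--> 0
0 --x--> 2
End in state 2, which is an accepting state.

accepted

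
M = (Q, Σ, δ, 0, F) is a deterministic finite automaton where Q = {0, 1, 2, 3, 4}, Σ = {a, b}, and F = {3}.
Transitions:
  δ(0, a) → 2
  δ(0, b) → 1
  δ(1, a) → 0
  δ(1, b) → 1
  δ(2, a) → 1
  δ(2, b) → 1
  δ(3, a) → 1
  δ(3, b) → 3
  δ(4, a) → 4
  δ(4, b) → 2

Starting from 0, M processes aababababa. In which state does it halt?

0

0 --a--> 2
2 --a--> 1
1 --b--> 1
1 --a--> 0
0 --b--> 1
1 --a--> 0
0 --b--> 1
1 --a--> 0
0 --b--> 1
1 --a--> 0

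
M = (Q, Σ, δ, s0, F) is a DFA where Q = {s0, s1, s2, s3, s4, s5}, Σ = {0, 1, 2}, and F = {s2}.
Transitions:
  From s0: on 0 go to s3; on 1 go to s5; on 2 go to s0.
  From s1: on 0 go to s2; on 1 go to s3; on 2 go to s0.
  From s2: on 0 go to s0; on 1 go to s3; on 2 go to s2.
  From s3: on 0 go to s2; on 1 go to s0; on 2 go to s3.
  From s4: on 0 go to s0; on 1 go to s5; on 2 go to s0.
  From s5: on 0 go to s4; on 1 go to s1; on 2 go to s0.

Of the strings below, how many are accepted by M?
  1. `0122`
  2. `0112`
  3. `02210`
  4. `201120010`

1

`0122`: rejected
`0112`: rejected
`02210`: rejected
`201120010`: accepted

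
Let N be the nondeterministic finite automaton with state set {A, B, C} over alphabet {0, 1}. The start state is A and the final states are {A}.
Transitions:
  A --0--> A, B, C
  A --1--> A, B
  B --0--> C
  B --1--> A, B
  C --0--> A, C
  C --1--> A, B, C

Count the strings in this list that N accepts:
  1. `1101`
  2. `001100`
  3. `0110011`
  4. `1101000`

`1101`: accepted
`001100`: accepted
`0110011`: accepted
`1101000`: accepted

4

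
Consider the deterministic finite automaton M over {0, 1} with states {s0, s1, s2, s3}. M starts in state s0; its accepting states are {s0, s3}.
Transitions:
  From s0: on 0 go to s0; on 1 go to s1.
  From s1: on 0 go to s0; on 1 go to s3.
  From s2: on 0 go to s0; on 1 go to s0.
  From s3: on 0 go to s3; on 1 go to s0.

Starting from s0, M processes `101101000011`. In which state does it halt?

s3

s0 --1--> s1
s1 --0--> s0
s0 --1--> s1
s1 --1--> s3
s3 --0--> s3
s3 --1--> s0
s0 --0--> s0
s0 --0--> s0
s0 --0--> s0
s0 --0--> s0
s0 --1--> s1
s1 --1--> s3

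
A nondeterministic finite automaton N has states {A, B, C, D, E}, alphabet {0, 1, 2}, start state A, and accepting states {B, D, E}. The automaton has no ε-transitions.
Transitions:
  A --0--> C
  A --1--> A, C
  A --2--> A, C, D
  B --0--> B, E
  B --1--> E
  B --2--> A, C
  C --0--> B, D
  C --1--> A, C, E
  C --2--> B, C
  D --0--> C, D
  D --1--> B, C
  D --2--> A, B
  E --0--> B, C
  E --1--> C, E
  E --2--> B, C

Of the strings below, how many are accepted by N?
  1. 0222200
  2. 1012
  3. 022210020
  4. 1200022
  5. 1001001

0222200: accepted
1012: accepted
022210020: accepted
1200022: accepted
1001001: accepted

5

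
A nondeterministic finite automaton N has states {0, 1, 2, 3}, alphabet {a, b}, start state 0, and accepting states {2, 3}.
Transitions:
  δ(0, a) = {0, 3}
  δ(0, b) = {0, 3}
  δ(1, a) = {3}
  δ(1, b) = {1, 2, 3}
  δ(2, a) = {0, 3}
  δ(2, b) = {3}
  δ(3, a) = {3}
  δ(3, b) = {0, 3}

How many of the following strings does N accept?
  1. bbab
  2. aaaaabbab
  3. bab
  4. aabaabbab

4

bbab: accepted
aaaaabbab: accepted
bab: accepted
aabaabbab: accepted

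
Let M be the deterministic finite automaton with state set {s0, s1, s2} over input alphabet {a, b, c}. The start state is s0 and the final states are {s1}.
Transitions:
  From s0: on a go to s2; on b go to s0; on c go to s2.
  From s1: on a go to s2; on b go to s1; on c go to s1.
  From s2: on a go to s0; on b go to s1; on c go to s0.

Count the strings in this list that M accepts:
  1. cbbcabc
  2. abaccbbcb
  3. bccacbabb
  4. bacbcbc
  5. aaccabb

cbbcabc: accepted
abaccbbcb: accepted
bccacbabb: accepted
bacbcbc: accepted
aaccabb: accepted

5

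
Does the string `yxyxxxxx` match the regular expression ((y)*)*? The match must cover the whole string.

yxyxxxxx cannot be split into zero or more pieces each matching (y)*.

no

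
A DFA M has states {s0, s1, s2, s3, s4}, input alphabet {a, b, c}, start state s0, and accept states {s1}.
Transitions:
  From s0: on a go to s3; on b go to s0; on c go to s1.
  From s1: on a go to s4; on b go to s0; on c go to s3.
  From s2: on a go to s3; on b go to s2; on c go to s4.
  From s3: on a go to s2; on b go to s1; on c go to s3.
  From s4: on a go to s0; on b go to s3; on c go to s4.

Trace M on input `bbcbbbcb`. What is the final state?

s0 --b--> s0
s0 --b--> s0
s0 --c--> s1
s1 --b--> s0
s0 --b--> s0
s0 --b--> s0
s0 --c--> s1
s1 --b--> s0

s0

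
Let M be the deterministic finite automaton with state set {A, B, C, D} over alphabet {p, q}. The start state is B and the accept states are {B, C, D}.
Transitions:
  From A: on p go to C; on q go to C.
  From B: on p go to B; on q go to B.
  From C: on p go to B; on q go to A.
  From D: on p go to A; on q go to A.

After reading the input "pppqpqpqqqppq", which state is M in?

B

B --p--> B
B --p--> B
B --p--> B
B --q--> B
B --p--> B
B --q--> B
B --p--> B
B --q--> B
B --q--> B
B --q--> B
B --p--> B
B --p--> B
B --q--> B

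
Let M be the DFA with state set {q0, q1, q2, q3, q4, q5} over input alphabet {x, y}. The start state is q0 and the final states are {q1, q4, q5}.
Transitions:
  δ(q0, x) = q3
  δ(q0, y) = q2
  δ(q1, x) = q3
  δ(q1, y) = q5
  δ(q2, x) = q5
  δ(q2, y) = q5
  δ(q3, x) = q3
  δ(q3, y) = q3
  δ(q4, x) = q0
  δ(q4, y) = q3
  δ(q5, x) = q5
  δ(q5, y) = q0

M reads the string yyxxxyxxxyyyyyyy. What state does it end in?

q3

q0 --y--> q2
q2 --y--> q5
q5 --x--> q5
q5 --x--> q5
q5 --x--> q5
q5 --y--> q0
q0 --x--> q3
q3 --x--> q3
q3 --x--> q3
q3 --y--> q3
q3 --y--> q3
q3 --y--> q3
q3 --y--> q3
q3 --y--> q3
q3 --y--> q3
q3 --y--> q3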